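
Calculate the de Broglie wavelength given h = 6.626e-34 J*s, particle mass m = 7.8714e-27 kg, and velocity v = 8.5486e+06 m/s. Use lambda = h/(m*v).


lambda = h / (m * v)
= 6.626e-34 / (7.8714e-27 * 8.5486e+06)
= 6.626e-34 / 6.7289e-20
= 9.8470e-15 m

9.8470e-15


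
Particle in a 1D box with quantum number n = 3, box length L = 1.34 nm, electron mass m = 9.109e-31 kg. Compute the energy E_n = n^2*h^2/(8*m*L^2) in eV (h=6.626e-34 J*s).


E = n^2 * h^2 / (8 * m * L^2)
= 3^2 * (6.626e-34)^2 / (8 * 9.109e-31 * (1.34e-9)^2)
= 9 * 4.3904e-67 / (8 * 9.109e-31 * 1.7956e-18)
= 3.0198e-19 J
= 1.885 eV

1.885


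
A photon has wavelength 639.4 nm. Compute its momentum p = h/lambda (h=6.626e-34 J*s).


p = h / lambda
= 6.626e-34 / (639.4e-9)
= 6.626e-34 / 6.3940e-07
= 1.0363e-27 kg*m/s

1.0363e-27


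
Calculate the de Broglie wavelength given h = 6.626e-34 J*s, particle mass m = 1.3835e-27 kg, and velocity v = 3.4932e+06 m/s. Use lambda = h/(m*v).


lambda = h / (m * v)
= 6.626e-34 / (1.3835e-27 * 3.4932e+06)
= 6.626e-34 / 4.8328e-21
= 1.3710e-13 m

1.3710e-13


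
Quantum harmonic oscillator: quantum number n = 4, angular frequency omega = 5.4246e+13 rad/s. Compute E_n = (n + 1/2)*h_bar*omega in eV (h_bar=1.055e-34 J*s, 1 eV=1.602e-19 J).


E = (n + 1/2) * h_bar * omega
= (4 + 0.5) * 1.055e-34 * 5.4246e+13
= 4.5 * 5.7230e-21
= 2.5753e-20 J
= 0.1608 eV

0.1608


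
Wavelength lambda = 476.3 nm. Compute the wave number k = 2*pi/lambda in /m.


k = 2 * pi / lambda
= 6.2832 / (476.3e-9)
= 6.2832 / 4.7630e-07
= 1.3192e+07 /m

1.3192e+07


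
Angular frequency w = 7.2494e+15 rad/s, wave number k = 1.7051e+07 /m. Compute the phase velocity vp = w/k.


vp = w / k
= 7.2494e+15 / 1.7051e+07
= 4.2516e+08 m/s

4.2516e+08


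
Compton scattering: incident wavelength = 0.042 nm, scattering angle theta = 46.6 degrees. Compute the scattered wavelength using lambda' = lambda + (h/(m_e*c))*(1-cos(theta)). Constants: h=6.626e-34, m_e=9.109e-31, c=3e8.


Compton wavelength: h/(m_e*c) = 2.4247e-12 m
d_lambda = 2.4247e-12 * (1 - cos(46.6 deg))
= 2.4247e-12 * 0.312912
= 7.5872e-13 m = 0.000759 nm
lambda' = 0.042 + 0.000759
= 0.042759 nm

0.042759


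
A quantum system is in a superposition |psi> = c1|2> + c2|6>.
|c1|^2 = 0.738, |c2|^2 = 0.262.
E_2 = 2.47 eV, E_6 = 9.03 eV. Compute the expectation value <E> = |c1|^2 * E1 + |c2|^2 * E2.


<E> = |c1|^2 * E1 + |c2|^2 * E2
= 0.738 * 2.47 + 0.262 * 9.03
= 1.8229 + 2.3659
= 4.1887 eV

4.1887


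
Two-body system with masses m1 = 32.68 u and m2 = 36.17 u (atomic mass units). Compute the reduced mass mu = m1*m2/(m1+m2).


mu = m1 * m2 / (m1 + m2)
= 32.68 * 36.17 / (32.68 + 36.17)
= 1182.0356 / 68.85
= 17.1683 u

17.1683


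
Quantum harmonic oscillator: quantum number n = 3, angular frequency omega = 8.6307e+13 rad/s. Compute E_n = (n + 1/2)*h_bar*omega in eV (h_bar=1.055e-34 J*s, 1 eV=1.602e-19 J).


E = (n + 1/2) * h_bar * omega
= (3 + 0.5) * 1.055e-34 * 8.6307e+13
= 3.5 * 9.1054e-21
= 3.1869e-20 J
= 0.1989 eV

0.1989


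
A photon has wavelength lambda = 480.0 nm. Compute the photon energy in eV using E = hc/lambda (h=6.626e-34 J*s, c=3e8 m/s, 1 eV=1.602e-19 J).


E = hc / lambda
= (6.626e-34)(3e8) / (480.0e-9)
= 1.9878e-25 / 4.8000e-07
= 4.1412e-19 J
Converting to eV: 4.1412e-19 / 1.602e-19
= 2.585 eV

2.585


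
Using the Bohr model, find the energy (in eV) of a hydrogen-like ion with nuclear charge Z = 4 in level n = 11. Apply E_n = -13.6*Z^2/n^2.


E_n = -13.6 * Z^2 / n^2
= -13.6 * 4^2 / 11^2
= -13.6 * 16 / 121
= -1.7983 eV

-1.7983


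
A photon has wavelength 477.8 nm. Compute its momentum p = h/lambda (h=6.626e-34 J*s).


p = h / lambda
= 6.626e-34 / (477.8e-9)
= 6.626e-34 / 4.7780e-07
= 1.3868e-27 kg*m/s

1.3868e-27


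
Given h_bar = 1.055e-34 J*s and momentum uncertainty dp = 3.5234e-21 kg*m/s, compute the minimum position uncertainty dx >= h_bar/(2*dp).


dx = h_bar / (2 * dp)
= 1.055e-34 / (2 * 3.5234e-21)
= 1.055e-34 / 7.0468e-21
= 1.4971e-14 m

1.4971e-14


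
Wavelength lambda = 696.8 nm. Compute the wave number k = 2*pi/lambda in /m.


k = 2 * pi / lambda
= 6.2832 / (696.8e-9)
= 6.2832 / 6.9680e-07
= 9.0172e+06 /m

9.0172e+06


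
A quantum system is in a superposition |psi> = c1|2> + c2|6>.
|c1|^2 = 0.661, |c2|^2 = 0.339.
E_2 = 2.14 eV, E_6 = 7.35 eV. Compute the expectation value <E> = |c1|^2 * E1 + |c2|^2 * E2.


<E> = |c1|^2 * E1 + |c2|^2 * E2
= 0.661 * 2.14 + 0.339 * 7.35
= 1.4145 + 2.4916
= 3.9062 eV

3.9062


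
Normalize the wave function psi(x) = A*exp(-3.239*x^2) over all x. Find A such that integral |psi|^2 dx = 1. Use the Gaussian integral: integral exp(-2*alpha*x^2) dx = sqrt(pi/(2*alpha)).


integral |psi|^2 dx = A^2 * sqrt(pi/(2*alpha)) = 1
A^2 = sqrt(2*alpha/pi)
= sqrt(2 * 3.239 / pi)
= 1.435971
A = sqrt(1.435971)
= 1.1983

1.1983


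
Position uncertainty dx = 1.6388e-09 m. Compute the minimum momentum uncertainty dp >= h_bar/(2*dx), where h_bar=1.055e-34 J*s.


dp = h_bar / (2 * dx)
= 1.055e-34 / (2 * 1.6388e-09)
= 1.055e-34 / 3.2776e-09
= 3.2188e-26 kg*m/s

3.2188e-26


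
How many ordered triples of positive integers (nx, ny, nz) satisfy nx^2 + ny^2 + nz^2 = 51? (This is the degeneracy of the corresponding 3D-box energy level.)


Enumerate all (nx, ny, nz) with nx^2 + ny^2 + nz^2 = 51:
(1,1,7)
(1,5,5)
(1,7,1)
(5,1,5)
(5,5,1)
(7,1,1)
Total degeneracy = 6

6


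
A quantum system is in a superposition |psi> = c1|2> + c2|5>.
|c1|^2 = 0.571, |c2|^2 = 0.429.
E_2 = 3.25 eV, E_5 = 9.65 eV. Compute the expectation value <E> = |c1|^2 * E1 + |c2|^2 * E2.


<E> = |c1|^2 * E1 + |c2|^2 * E2
= 0.571 * 3.25 + 0.429 * 9.65
= 1.8557 + 4.1399
= 5.9956 eV

5.9956


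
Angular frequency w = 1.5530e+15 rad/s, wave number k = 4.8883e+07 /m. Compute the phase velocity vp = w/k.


vp = w / k
= 1.5530e+15 / 4.8883e+07
= 3.1770e+07 m/s

3.1770e+07


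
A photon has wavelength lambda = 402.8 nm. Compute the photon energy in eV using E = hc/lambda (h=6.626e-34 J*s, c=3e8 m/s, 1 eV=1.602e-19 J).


E = hc / lambda
= (6.626e-34)(3e8) / (402.8e-9)
= 1.9878e-25 / 4.0280e-07
= 4.9350e-19 J
Converting to eV: 4.9350e-19 / 1.602e-19
= 3.0805 eV

3.0805


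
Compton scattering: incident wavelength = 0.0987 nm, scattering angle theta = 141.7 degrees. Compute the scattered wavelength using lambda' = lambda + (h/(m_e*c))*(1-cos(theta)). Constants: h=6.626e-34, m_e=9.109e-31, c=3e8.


Compton wavelength: h/(m_e*c) = 2.4247e-12 m
d_lambda = 2.4247e-12 * (1 - cos(141.7 deg))
= 2.4247e-12 * 1.784776
= 4.3276e-12 m = 0.004328 nm
lambda' = 0.0987 + 0.004328
= 0.103028 nm

0.103028


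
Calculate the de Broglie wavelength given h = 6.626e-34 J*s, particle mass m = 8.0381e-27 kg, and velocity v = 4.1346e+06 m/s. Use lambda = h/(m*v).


lambda = h / (m * v)
= 6.626e-34 / (8.0381e-27 * 4.1346e+06)
= 6.626e-34 / 3.3234e-20
= 1.9937e-14 m

1.9937e-14


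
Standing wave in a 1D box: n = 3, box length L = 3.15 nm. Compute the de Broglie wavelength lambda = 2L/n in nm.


lambda = 2L / n
= 2 * 3.15 / 3
= 6.3 / 3
= 2.1 nm

2.1


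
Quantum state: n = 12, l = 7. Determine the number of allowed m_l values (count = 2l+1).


m_l ranges from -l to +l in integer steps
So m_l goes from -7 to +7
Count = 2l + 1 = 2*7 + 1
= 15

15


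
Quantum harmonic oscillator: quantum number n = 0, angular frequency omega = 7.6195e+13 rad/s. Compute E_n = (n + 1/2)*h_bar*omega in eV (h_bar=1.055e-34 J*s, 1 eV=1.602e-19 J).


E = (n + 1/2) * h_bar * omega
= (0 + 0.5) * 1.055e-34 * 7.6195e+13
= 0.5 * 8.0386e-21
= 4.0193e-21 J
= 0.0251 eV

0.0251


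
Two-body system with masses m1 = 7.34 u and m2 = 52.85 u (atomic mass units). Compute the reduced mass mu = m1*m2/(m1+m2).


mu = m1 * m2 / (m1 + m2)
= 7.34 * 52.85 / (7.34 + 52.85)
= 387.919 / 60.19
= 6.4449 u

6.4449


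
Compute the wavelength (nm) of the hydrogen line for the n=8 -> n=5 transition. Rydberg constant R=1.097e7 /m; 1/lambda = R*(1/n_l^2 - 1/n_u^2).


1/lambda = R * (1/n_l^2 - 1/n_u^2)
= 1.097e7 * (1/5^2 - 1/8^2)
= 1.097e7 * (0.04 - 0.015625)
= 1.097e7 * 0.024375
= 2.6739e+05 /m
lambda = 1 / 2.6739e+05 = 3739.8032 nm

3739.8032


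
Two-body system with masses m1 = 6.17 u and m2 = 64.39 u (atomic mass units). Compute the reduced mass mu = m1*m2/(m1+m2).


mu = m1 * m2 / (m1 + m2)
= 6.17 * 64.39 / (6.17 + 64.39)
= 397.2863 / 70.56
= 5.6305 u

5.6305


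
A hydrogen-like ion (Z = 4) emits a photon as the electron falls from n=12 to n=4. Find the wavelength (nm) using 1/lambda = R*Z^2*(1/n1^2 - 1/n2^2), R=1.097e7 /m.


1/lambda = R * Z^2 * (1/n1^2 - 1/n2^2)
= 1.097e7 * 4^2 * (1/4^2 - 1/12^2)
= 1.097e7 * 16 * (0.0625 - 0.006944)
= 9.7511e+06 /m
lambda = 1 / 9.7511e+06
= 102.5524 nm

102.5524


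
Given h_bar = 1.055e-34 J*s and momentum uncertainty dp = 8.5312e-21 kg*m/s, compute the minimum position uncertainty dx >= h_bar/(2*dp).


dx = h_bar / (2 * dp)
= 1.055e-34 / (2 * 8.5312e-21)
= 1.055e-34 / 1.7062e-20
= 6.1832e-15 m

6.1832e-15


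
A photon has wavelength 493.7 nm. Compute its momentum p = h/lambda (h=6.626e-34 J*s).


p = h / lambda
= 6.626e-34 / (493.7e-9)
= 6.626e-34 / 4.9370e-07
= 1.3421e-27 kg*m/s

1.3421e-27


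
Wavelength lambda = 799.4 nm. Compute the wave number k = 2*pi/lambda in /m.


k = 2 * pi / lambda
= 6.2832 / (799.4e-9)
= 6.2832 / 7.9940e-07
= 7.8599e+06 /m

7.8599e+06


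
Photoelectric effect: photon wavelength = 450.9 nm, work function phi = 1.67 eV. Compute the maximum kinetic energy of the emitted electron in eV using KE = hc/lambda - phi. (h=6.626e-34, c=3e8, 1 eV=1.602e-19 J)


E_photon = hc / lambda
= (6.626e-34)(3e8) / (450.9e-9)
= 4.4085e-19 J
= 2.7519 eV
KE = E_photon - phi
= 2.7519 - 1.67
= 1.0819 eV

1.0819


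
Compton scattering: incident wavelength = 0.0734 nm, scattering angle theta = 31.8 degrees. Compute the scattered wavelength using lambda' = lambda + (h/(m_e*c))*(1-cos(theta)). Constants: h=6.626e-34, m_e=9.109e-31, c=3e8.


Compton wavelength: h/(m_e*c) = 2.4247e-12 m
d_lambda = 2.4247e-12 * (1 - cos(31.8 deg))
= 2.4247e-12 * 0.150107
= 3.6397e-13 m = 0.000364 nm
lambda' = 0.0734 + 0.000364
= 0.073764 nm

0.073764


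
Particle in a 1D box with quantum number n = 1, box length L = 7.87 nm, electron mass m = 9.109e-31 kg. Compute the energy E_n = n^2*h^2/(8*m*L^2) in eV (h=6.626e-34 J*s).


E = n^2 * h^2 / (8 * m * L^2)
= 1^2 * (6.626e-34)^2 / (8 * 9.109e-31 * (7.87e-9)^2)
= 1 * 4.3904e-67 / (8 * 9.109e-31 * 6.1937e-17)
= 9.7273e-22 J
= 0.0061 eV

0.0061


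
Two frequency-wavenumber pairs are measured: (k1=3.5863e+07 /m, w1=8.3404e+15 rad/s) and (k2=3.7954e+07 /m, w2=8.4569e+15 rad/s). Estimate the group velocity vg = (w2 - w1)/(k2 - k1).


vg = (w2 - w1) / (k2 - k1)
= (8.4569e+15 - 8.3404e+15) / (3.7954e+07 - 3.5863e+07)
= 1.1650e+14 / 2.0910e+06
= 5.5715e+07 m/s

5.5715e+07


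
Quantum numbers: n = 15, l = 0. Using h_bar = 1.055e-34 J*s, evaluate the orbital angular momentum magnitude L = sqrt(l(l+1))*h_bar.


L = sqrt(l*(l+1)) * h_bar
= sqrt(0 * 1) * 1.055e-34
= sqrt(0) * 1.055e-34
= 0.0 * 1.055e-34
= 0.0000e+00 J*s

0.0000e+00


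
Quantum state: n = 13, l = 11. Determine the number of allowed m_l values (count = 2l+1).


m_l ranges from -l to +l in integer steps
So m_l goes from -11 to +11
Count = 2l + 1 = 2*11 + 1
= 23

23


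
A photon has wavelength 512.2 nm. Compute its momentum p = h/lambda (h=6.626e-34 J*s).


p = h / lambda
= 6.626e-34 / (512.2e-9)
= 6.626e-34 / 5.1220e-07
= 1.2936e-27 kg*m/s

1.2936e-27


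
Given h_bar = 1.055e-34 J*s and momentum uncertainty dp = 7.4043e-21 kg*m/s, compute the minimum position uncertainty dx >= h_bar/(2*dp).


dx = h_bar / (2 * dp)
= 1.055e-34 / (2 * 7.4043e-21)
= 1.055e-34 / 1.4809e-20
= 7.1242e-15 m

7.1242e-15


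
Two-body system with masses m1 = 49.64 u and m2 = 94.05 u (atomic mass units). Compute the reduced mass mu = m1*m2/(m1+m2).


mu = m1 * m2 / (m1 + m2)
= 49.64 * 94.05 / (49.64 + 94.05)
= 4668.642 / 143.69
= 32.4911 u

32.4911


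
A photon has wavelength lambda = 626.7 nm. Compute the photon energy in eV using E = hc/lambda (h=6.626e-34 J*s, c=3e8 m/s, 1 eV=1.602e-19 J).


E = hc / lambda
= (6.626e-34)(3e8) / (626.7e-9)
= 1.9878e-25 / 6.2670e-07
= 3.1719e-19 J
Converting to eV: 3.1719e-19 / 1.602e-19
= 1.9799 eV

1.9799


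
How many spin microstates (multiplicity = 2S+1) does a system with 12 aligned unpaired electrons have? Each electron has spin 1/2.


Total spin S = N * (1/2) = 12 * 0.5 = 6.0
Spin multiplicity = 2S + 1
= 2 * 6.0 + 1
= 13

13


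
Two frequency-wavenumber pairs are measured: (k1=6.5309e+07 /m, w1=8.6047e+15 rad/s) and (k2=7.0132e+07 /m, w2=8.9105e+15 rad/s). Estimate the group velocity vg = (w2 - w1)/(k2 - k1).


vg = (w2 - w1) / (k2 - k1)
= (8.9105e+15 - 8.6047e+15) / (7.0132e+07 - 6.5309e+07)
= 3.0580e+14 / 4.8230e+06
= 6.3405e+07 m/s

6.3405e+07


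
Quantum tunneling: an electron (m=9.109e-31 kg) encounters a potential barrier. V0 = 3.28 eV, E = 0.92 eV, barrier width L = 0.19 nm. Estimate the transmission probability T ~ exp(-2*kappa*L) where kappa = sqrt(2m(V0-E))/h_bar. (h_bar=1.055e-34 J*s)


V0 - E = 2.36 eV = 3.7807e-19 J
kappa = sqrt(2 * m * (V0-E)) / h_bar
= sqrt(2 * 9.109e-31 * 3.7807e-19) / 1.055e-34
= 7.8666e+09 /m
2*kappa*L = 2 * 7.8666e+09 * 0.19e-9
= 2.9893
T = exp(-2.9893) = 5.032291e-02

5.032291e-02


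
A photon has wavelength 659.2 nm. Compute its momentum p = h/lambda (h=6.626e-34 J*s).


p = h / lambda
= 6.626e-34 / (659.2e-9)
= 6.626e-34 / 6.5920e-07
= 1.0052e-27 kg*m/s

1.0052e-27


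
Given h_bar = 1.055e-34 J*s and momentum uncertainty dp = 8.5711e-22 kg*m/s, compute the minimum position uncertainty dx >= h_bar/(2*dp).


dx = h_bar / (2 * dp)
= 1.055e-34 / (2 * 8.5711e-22)
= 1.055e-34 / 1.7142e-21
= 6.1544e-14 m

6.1544e-14


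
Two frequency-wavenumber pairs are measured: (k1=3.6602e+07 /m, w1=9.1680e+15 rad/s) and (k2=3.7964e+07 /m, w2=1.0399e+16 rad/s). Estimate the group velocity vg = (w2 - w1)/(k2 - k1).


vg = (w2 - w1) / (k2 - k1)
= (1.0399e+16 - 9.1680e+15) / (3.7964e+07 - 3.6602e+07)
= 1.2310e+15 / 1.3620e+06
= 9.0382e+08 m/s

9.0382e+08


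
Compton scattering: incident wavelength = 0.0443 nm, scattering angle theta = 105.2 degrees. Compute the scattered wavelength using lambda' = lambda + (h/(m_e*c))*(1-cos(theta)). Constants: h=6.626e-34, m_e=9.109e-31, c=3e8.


Compton wavelength: h/(m_e*c) = 2.4247e-12 m
d_lambda = 2.4247e-12 * (1 - cos(105.2 deg))
= 2.4247e-12 * 1.262189
= 3.0604e-12 m = 0.00306 nm
lambda' = 0.0443 + 0.00306
= 0.04736 nm

0.04736


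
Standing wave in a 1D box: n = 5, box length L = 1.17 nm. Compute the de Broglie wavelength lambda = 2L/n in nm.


lambda = 2L / n
= 2 * 1.17 / 5
= 2.34 / 5
= 0.468 nm

0.468


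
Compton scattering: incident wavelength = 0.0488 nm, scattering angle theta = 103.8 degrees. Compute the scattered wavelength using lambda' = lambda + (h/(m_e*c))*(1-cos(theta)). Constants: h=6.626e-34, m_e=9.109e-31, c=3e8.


Compton wavelength: h/(m_e*c) = 2.4247e-12 m
d_lambda = 2.4247e-12 * (1 - cos(103.8 deg))
= 2.4247e-12 * 1.238533
= 3.0031e-12 m = 0.003003 nm
lambda' = 0.0488 + 0.003003
= 0.051803 nm

0.051803


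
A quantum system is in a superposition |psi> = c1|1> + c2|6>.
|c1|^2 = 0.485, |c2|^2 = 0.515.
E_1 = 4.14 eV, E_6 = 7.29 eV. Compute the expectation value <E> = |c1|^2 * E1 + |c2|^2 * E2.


<E> = |c1|^2 * E1 + |c2|^2 * E2
= 0.485 * 4.14 + 0.515 * 7.29
= 2.0079 + 3.7544
= 5.7622 eV

5.7622


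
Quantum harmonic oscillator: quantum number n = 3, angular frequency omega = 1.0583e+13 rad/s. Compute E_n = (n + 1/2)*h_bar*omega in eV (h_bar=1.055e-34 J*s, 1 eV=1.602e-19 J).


E = (n + 1/2) * h_bar * omega
= (3 + 0.5) * 1.055e-34 * 1.0583e+13
= 3.5 * 1.1165e-21
= 3.9078e-21 J
= 0.0244 eV

0.0244


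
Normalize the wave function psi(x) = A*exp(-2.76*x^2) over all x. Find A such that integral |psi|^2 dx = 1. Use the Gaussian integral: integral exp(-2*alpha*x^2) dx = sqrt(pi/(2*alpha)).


integral |psi|^2 dx = A^2 * sqrt(pi/(2*alpha)) = 1
A^2 = sqrt(2*alpha/pi)
= sqrt(2 * 2.76 / pi)
= 1.325545
A = sqrt(1.325545)
= 1.1513

1.1513


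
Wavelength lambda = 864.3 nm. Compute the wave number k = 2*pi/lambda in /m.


k = 2 * pi / lambda
= 6.2832 / (864.3e-9)
= 6.2832 / 8.6430e-07
= 7.2697e+06 /m

7.2697e+06


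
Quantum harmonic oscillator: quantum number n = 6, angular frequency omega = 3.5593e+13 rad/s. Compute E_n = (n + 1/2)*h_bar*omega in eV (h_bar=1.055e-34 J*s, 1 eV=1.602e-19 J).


E = (n + 1/2) * h_bar * omega
= (6 + 0.5) * 1.055e-34 * 3.5593e+13
= 6.5 * 3.7551e-21
= 2.4408e-20 J
= 0.1524 eV

0.1524


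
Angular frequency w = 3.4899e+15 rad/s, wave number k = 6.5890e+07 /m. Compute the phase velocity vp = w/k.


vp = w / k
= 3.4899e+15 / 6.5890e+07
= 5.2966e+07 m/s

5.2966e+07


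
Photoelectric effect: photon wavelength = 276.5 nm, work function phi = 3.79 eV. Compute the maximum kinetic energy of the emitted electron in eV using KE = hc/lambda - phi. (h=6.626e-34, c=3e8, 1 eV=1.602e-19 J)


E_photon = hc / lambda
= (6.626e-34)(3e8) / (276.5e-9)
= 7.1892e-19 J
= 4.4876 eV
KE = E_photon - phi
= 4.4876 - 3.79
= 0.6976 eV

0.6976


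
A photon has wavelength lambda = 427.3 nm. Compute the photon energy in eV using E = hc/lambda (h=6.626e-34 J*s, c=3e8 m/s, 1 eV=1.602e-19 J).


E = hc / lambda
= (6.626e-34)(3e8) / (427.3e-9)
= 1.9878e-25 / 4.2730e-07
= 4.6520e-19 J
Converting to eV: 4.6520e-19 / 1.602e-19
= 2.9039 eV

2.9039


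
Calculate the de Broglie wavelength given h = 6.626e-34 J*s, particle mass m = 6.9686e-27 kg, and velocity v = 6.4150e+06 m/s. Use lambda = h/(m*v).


lambda = h / (m * v)
= 6.626e-34 / (6.9686e-27 * 6.4150e+06)
= 6.626e-34 / 4.4704e-20
= 1.4822e-14 m

1.4822e-14


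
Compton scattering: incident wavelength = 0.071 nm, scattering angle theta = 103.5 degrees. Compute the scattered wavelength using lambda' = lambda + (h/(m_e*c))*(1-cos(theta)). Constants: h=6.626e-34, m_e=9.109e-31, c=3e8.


Compton wavelength: h/(m_e*c) = 2.4247e-12 m
d_lambda = 2.4247e-12 * (1 - cos(103.5 deg))
= 2.4247e-12 * 1.233445
= 2.9907e-12 m = 0.002991 nm
lambda' = 0.071 + 0.002991
= 0.073991 nm

0.073991


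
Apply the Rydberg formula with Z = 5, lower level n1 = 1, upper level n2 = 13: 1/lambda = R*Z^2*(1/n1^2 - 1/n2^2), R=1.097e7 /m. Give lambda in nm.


1/lambda = R * Z^2 * (1/n1^2 - 1/n2^2)
= 1.097e7 * 5^2 * (1/1^2 - 1/13^2)
= 1.097e7 * 25 * (1.0 - 0.005917)
= 2.7263e+08 /m
lambda = 1 / 2.7263e+08
= 3.668 nm

3.668


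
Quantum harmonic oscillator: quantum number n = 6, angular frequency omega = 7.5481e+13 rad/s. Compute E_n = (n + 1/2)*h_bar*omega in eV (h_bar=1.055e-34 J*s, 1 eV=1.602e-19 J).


E = (n + 1/2) * h_bar * omega
= (6 + 0.5) * 1.055e-34 * 7.5481e+13
= 6.5 * 7.9632e-21
= 5.1761e-20 J
= 0.3231 eV

0.3231


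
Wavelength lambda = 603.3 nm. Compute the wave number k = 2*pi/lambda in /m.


k = 2 * pi / lambda
= 6.2832 / (603.3e-9)
= 6.2832 / 6.0330e-07
= 1.0415e+07 /m

1.0415e+07


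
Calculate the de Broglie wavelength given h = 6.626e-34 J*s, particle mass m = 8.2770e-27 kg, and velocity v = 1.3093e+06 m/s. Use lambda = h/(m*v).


lambda = h / (m * v)
= 6.626e-34 / (8.2770e-27 * 1.3093e+06)
= 6.626e-34 / 1.0837e-20
= 6.1142e-14 m

6.1142e-14


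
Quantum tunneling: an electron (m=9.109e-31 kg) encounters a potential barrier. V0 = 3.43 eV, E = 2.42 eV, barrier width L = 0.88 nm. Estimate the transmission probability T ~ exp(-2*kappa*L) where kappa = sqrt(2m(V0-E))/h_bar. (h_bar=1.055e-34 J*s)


V0 - E = 1.01 eV = 1.6180e-19 J
kappa = sqrt(2 * m * (V0-E)) / h_bar
= sqrt(2 * 9.109e-31 * 1.6180e-19) / 1.055e-34
= 5.1462e+09 /m
2*kappa*L = 2 * 5.1462e+09 * 0.88e-9
= 9.0574
T = exp(-9.0574) = 1.165281e-04

1.165281e-04


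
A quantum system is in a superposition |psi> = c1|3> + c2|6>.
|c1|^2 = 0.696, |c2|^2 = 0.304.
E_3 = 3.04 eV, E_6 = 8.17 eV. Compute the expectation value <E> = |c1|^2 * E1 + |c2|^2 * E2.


<E> = |c1|^2 * E1 + |c2|^2 * E2
= 0.696 * 3.04 + 0.304 * 8.17
= 2.1158 + 2.4837
= 4.5995 eV

4.5995


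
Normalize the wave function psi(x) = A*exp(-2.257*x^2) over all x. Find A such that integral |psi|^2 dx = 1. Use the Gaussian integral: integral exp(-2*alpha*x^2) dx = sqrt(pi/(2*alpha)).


integral |psi|^2 dx = A^2 * sqrt(pi/(2*alpha)) = 1
A^2 = sqrt(2*alpha/pi)
= sqrt(2 * 2.257 / pi)
= 1.198687
A = sqrt(1.198687)
= 1.0948

1.0948


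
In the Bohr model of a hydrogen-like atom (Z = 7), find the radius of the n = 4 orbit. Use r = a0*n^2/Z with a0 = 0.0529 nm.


r = a0 * n^2 / Z
= 0.0529 * 4^2 / 7
= 0.0529 * 16 / 7
= 0.1209 nm

0.1209


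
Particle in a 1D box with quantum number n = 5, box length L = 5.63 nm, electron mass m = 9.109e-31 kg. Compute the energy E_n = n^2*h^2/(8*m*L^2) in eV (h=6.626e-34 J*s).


E = n^2 * h^2 / (8 * m * L^2)
= 5^2 * (6.626e-34)^2 / (8 * 9.109e-31 * (5.63e-9)^2)
= 25 * 4.3904e-67 / (8 * 9.109e-31 * 3.1697e-17)
= 4.7519e-20 J
= 0.2966 eV

0.2966


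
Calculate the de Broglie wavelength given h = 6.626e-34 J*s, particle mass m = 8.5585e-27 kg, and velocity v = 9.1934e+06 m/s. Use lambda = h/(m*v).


lambda = h / (m * v)
= 6.626e-34 / (8.5585e-27 * 9.1934e+06)
= 6.626e-34 / 7.8682e-20
= 8.4213e-15 m

8.4213e-15


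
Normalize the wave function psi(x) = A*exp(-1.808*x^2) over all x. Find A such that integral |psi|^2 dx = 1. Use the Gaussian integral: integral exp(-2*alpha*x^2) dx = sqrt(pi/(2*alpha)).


integral |psi|^2 dx = A^2 * sqrt(pi/(2*alpha)) = 1
A^2 = sqrt(2*alpha/pi)
= sqrt(2 * 1.808 / pi)
= 1.072851
A = sqrt(1.072851)
= 1.0358

1.0358


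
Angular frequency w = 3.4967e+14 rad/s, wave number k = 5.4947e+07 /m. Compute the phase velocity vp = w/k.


vp = w / k
= 3.4967e+14 / 5.4947e+07
= 6.3638e+06 m/s

6.3638e+06


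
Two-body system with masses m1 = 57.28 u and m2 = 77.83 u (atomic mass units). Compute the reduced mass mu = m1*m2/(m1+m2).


mu = m1 * m2 / (m1 + m2)
= 57.28 * 77.83 / (57.28 + 77.83)
= 4458.1024 / 135.11
= 32.9961 u

32.9961


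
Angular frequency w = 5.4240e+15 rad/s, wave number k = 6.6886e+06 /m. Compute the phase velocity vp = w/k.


vp = w / k
= 5.4240e+15 / 6.6886e+06
= 8.1093e+08 m/s

8.1093e+08


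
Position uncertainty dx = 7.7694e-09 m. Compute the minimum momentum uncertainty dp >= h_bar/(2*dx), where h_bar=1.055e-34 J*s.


dp = h_bar / (2 * dx)
= 1.055e-34 / (2 * 7.7694e-09)
= 1.055e-34 / 1.5539e-08
= 6.7895e-27 kg*m/s

6.7895e-27


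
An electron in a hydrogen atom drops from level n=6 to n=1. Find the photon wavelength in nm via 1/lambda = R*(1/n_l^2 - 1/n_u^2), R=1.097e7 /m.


1/lambda = R * (1/n_l^2 - 1/n_u^2)
= 1.097e7 * (1/1^2 - 1/6^2)
= 1.097e7 * (1.0 - 0.027778)
= 1.097e7 * 0.972222
= 1.0665e+07 /m
lambda = 1 / 1.0665e+07 = 93.7622 nm

93.7622


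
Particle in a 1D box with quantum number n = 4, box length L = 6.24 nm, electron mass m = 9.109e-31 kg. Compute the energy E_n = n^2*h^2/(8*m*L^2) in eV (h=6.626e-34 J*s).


E = n^2 * h^2 / (8 * m * L^2)
= 4^2 * (6.626e-34)^2 / (8 * 9.109e-31 * (6.24e-9)^2)
= 16 * 4.3904e-67 / (8 * 9.109e-31 * 3.8938e-17)
= 2.4757e-20 J
= 0.1545 eV

0.1545


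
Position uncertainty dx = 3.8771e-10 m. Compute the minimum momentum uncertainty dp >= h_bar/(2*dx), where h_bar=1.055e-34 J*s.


dp = h_bar / (2 * dx)
= 1.055e-34 / (2 * 3.8771e-10)
= 1.055e-34 / 7.7542e-10
= 1.3606e-25 kg*m/s

1.3606e-25


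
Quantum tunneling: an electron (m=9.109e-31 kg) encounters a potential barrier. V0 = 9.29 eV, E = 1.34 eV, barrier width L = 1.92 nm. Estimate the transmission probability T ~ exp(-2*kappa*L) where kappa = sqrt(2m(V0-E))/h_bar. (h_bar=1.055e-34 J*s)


V0 - E = 7.95 eV = 1.2736e-18 J
kappa = sqrt(2 * m * (V0-E)) / h_bar
= sqrt(2 * 9.109e-31 * 1.2736e-18) / 1.055e-34
= 1.4438e+10 /m
2*kappa*L = 2 * 1.4438e+10 * 1.92e-9
= 55.4426
T = exp(-55.4426) = 8.347677e-25

8.347677e-25


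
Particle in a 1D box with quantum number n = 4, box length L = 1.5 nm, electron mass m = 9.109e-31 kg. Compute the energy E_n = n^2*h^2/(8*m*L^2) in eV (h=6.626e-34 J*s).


E = n^2 * h^2 / (8 * m * L^2)
= 4^2 * (6.626e-34)^2 / (8 * 9.109e-31 * (1.5e-9)^2)
= 16 * 4.3904e-67 / (8 * 9.109e-31 * 2.2500e-18)
= 4.2843e-19 J
= 2.6743 eV

2.6743


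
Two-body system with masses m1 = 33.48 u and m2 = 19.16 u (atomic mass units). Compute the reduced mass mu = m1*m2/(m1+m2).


mu = m1 * m2 / (m1 + m2)
= 33.48 * 19.16 / (33.48 + 19.16)
= 641.4768 / 52.64
= 12.1861 u

12.1861


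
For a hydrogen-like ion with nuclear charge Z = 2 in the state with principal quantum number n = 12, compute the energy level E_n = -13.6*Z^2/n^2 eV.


E_n = -13.6 * Z^2 / n^2
= -13.6 * 2^2 / 12^2
= -13.6 * 4 / 144
= -0.3778 eV

-0.3778


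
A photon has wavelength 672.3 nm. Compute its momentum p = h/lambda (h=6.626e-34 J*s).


p = h / lambda
= 6.626e-34 / (672.3e-9)
= 6.626e-34 / 6.7230e-07
= 9.8557e-28 kg*m/s

9.8557e-28


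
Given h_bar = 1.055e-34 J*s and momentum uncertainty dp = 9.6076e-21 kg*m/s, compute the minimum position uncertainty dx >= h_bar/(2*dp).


dx = h_bar / (2 * dp)
= 1.055e-34 / (2 * 9.6076e-21)
= 1.055e-34 / 1.9215e-20
= 5.4904e-15 m

5.4904e-15


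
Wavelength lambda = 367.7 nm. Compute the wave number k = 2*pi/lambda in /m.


k = 2 * pi / lambda
= 6.2832 / (367.7e-9)
= 6.2832 / 3.6770e-07
= 1.7088e+07 /m

1.7088e+07


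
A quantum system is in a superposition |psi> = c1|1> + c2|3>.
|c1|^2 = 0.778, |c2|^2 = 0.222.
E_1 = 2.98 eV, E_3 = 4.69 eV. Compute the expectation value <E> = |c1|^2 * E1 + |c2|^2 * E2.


<E> = |c1|^2 * E1 + |c2|^2 * E2
= 0.778 * 2.98 + 0.222 * 4.69
= 2.3184 + 1.0412
= 3.3596 eV

3.3596


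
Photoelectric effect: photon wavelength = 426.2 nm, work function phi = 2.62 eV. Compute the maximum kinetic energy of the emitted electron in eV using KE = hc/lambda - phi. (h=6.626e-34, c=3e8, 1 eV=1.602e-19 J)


E_photon = hc / lambda
= (6.626e-34)(3e8) / (426.2e-9)
= 4.6640e-19 J
= 2.9114 eV
KE = E_photon - phi
= 2.9114 - 2.62
= 0.2914 eV

0.2914


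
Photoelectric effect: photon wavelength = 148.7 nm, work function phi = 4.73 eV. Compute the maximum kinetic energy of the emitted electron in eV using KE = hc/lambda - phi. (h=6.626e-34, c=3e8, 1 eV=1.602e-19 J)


E_photon = hc / lambda
= (6.626e-34)(3e8) / (148.7e-9)
= 1.3368e-18 J
= 8.3445 eV
KE = E_photon - phi
= 8.3445 - 4.73
= 3.6145 eV

3.6145


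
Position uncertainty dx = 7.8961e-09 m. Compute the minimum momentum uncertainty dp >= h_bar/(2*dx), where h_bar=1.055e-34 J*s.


dp = h_bar / (2 * dx)
= 1.055e-34 / (2 * 7.8961e-09)
= 1.055e-34 / 1.5792e-08
= 6.6805e-27 kg*m/s

6.6805e-27


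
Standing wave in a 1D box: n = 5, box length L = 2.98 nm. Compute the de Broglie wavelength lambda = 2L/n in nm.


lambda = 2L / n
= 2 * 2.98 / 5
= 5.96 / 5
= 1.192 nm

1.192


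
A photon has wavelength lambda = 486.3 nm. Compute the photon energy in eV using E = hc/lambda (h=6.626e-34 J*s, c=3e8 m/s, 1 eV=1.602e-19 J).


E = hc / lambda
= (6.626e-34)(3e8) / (486.3e-9)
= 1.9878e-25 / 4.8630e-07
= 4.0876e-19 J
Converting to eV: 4.0876e-19 / 1.602e-19
= 2.5516 eV

2.5516


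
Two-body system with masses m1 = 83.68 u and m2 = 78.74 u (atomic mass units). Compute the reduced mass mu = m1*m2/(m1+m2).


mu = m1 * m2 / (m1 + m2)
= 83.68 * 78.74 / (83.68 + 78.74)
= 6588.9632 / 162.42
= 40.5674 u

40.5674


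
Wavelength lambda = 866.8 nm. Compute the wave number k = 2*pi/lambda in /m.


k = 2 * pi / lambda
= 6.2832 / (866.8e-9)
= 6.2832 / 8.6680e-07
= 7.2487e+06 /m

7.2487e+06


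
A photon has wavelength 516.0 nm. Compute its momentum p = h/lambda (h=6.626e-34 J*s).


p = h / lambda
= 6.626e-34 / (516.0e-9)
= 6.626e-34 / 5.1600e-07
= 1.2841e-27 kg*m/s

1.2841e-27


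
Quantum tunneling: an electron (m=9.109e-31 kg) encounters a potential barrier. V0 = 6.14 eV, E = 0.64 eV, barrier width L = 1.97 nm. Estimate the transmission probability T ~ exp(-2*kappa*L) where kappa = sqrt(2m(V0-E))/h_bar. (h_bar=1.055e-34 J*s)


V0 - E = 5.5 eV = 8.8110e-19 J
kappa = sqrt(2 * m * (V0-E)) / h_bar
= sqrt(2 * 9.109e-31 * 8.8110e-19) / 1.055e-34
= 1.2009e+10 /m
2*kappa*L = 2 * 1.2009e+10 * 1.97e-9
= 47.3159
T = exp(-47.3159) = 2.824778e-21

2.824778e-21


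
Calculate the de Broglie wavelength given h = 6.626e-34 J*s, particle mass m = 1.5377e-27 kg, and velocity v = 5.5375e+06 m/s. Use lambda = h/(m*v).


lambda = h / (m * v)
= 6.626e-34 / (1.5377e-27 * 5.5375e+06)
= 6.626e-34 / 8.5150e-21
= 7.7815e-14 m

7.7815e-14


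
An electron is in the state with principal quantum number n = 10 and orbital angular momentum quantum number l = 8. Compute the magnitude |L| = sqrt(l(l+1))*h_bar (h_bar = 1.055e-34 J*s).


L = sqrt(l*(l+1)) * h_bar
= sqrt(8 * 9) * 1.055e-34
= sqrt(72) * 1.055e-34
= 8.4853 * 1.055e-34
= 8.9520e-34 J*s

8.9520e-34


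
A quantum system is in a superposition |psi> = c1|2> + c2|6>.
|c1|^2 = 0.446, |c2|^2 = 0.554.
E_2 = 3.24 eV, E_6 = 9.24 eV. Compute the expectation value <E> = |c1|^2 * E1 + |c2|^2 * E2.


<E> = |c1|^2 * E1 + |c2|^2 * E2
= 0.446 * 3.24 + 0.554 * 9.24
= 1.445 + 5.119
= 6.564 eV

6.564


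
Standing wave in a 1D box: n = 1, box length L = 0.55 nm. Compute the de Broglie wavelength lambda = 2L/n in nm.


lambda = 2L / n
= 2 * 0.55 / 1
= 1.1 / 1
= 1.1 nm

1.1


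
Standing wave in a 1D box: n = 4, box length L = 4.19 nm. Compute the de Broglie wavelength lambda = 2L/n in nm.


lambda = 2L / n
= 2 * 4.19 / 4
= 8.38 / 4
= 2.095 nm

2.095


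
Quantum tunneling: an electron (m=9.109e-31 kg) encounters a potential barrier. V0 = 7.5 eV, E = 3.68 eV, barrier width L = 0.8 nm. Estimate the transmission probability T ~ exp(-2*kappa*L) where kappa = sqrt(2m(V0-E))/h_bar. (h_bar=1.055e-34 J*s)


V0 - E = 3.82 eV = 6.1196e-19 J
kappa = sqrt(2 * m * (V0-E)) / h_bar
= sqrt(2 * 9.109e-31 * 6.1196e-19) / 1.055e-34
= 1.0008e+10 /m
2*kappa*L = 2 * 1.0008e+10 * 0.8e-9
= 16.0133
T = exp(-16.0133) = 1.110485e-07

1.110485e-07


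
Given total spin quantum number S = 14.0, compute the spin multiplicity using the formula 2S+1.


Spin multiplicity = 2S + 1
= 2 * 14.0 + 1
= 28.0 + 1
= 29

29


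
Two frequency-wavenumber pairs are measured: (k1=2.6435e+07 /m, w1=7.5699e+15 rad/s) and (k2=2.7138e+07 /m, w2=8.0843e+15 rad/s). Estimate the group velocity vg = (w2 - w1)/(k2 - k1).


vg = (w2 - w1) / (k2 - k1)
= (8.0843e+15 - 7.5699e+15) / (2.7138e+07 - 2.6435e+07)
= 5.1440e+14 / 7.0300e+05
= 7.3172e+08 m/s

7.3172e+08


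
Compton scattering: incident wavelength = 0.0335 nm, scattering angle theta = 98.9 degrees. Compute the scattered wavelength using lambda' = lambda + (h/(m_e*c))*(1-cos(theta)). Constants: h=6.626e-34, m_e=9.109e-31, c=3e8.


Compton wavelength: h/(m_e*c) = 2.4247e-12 m
d_lambda = 2.4247e-12 * (1 - cos(98.9 deg))
= 2.4247e-12 * 1.15471
= 2.7998e-12 m = 0.0028 nm
lambda' = 0.0335 + 0.0028
= 0.0363 nm

0.0363


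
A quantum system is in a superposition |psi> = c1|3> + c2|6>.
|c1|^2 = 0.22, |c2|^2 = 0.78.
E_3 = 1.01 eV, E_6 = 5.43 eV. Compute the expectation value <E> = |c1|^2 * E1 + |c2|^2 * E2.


<E> = |c1|^2 * E1 + |c2|^2 * E2
= 0.22 * 1.01 + 0.78 * 5.43
= 0.2222 + 4.2354
= 4.4576 eV

4.4576


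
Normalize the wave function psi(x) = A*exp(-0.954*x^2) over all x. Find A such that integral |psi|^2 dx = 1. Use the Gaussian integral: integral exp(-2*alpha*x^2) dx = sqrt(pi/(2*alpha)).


integral |psi|^2 dx = A^2 * sqrt(pi/(2*alpha)) = 1
A^2 = sqrt(2*alpha/pi)
= sqrt(2 * 0.954 / pi)
= 0.779317
A = sqrt(0.779317)
= 0.8828

0.8828


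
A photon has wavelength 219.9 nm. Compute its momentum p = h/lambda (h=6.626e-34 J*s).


p = h / lambda
= 6.626e-34 / (219.9e-9)
= 6.626e-34 / 2.1990e-07
= 3.0132e-27 kg*m/s

3.0132e-27


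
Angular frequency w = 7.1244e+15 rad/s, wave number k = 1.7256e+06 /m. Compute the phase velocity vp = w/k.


vp = w / k
= 7.1244e+15 / 1.7256e+06
= 4.1287e+09 m/s

4.1287e+09


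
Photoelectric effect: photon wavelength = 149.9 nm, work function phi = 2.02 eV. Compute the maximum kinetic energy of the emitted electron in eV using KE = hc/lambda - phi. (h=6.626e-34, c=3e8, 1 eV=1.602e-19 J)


E_photon = hc / lambda
= (6.626e-34)(3e8) / (149.9e-9)
= 1.3261e-18 J
= 8.2777 eV
KE = E_photon - phi
= 8.2777 - 2.02
= 6.2577 eV

6.2577


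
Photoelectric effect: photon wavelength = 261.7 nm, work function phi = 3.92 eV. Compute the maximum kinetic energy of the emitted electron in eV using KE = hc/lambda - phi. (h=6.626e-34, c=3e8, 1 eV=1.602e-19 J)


E_photon = hc / lambda
= (6.626e-34)(3e8) / (261.7e-9)
= 7.5957e-19 J
= 4.7414 eV
KE = E_photon - phi
= 4.7414 - 3.92
= 0.8214 eV

0.8214


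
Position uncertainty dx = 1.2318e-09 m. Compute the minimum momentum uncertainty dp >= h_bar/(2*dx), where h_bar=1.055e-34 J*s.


dp = h_bar / (2 * dx)
= 1.055e-34 / (2 * 1.2318e-09)
= 1.055e-34 / 2.4636e-09
= 4.2824e-26 kg*m/s

4.2824e-26


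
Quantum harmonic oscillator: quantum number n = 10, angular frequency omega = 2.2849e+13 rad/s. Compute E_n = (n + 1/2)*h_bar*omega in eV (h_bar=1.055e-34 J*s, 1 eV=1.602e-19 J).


E = (n + 1/2) * h_bar * omega
= (10 + 0.5) * 1.055e-34 * 2.2849e+13
= 10.5 * 2.4106e-21
= 2.5311e-20 J
= 0.158 eV

0.158


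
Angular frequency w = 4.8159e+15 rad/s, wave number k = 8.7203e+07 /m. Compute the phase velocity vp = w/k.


vp = w / k
= 4.8159e+15 / 8.7203e+07
= 5.5226e+07 m/s

5.5226e+07


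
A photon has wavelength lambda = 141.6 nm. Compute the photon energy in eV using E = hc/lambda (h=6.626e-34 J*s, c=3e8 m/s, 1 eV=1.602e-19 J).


E = hc / lambda
= (6.626e-34)(3e8) / (141.6e-9)
= 1.9878e-25 / 1.4160e-07
= 1.4038e-18 J
Converting to eV: 1.4038e-18 / 1.602e-19
= 8.7629 eV

8.7629


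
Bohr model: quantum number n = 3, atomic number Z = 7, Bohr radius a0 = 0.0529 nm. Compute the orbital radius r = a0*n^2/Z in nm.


r = a0 * n^2 / Z
= 0.0529 * 3^2 / 7
= 0.0529 * 9 / 7
= 0.068 nm

0.068


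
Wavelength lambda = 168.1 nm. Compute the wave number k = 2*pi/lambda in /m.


k = 2 * pi / lambda
= 6.2832 / (168.1e-9)
= 6.2832 / 1.6810e-07
= 3.7378e+07 /m

3.7378e+07


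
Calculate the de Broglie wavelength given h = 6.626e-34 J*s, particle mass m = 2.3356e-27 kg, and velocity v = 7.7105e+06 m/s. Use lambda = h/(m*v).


lambda = h / (m * v)
= 6.626e-34 / (2.3356e-27 * 7.7105e+06)
= 6.626e-34 / 1.8009e-20
= 3.6793e-14 m

3.6793e-14


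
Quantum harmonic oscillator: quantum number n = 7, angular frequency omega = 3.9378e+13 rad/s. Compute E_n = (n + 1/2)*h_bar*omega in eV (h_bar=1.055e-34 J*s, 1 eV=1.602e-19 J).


E = (n + 1/2) * h_bar * omega
= (7 + 0.5) * 1.055e-34 * 3.9378e+13
= 7.5 * 4.1544e-21
= 3.1158e-20 J
= 0.1945 eV

0.1945


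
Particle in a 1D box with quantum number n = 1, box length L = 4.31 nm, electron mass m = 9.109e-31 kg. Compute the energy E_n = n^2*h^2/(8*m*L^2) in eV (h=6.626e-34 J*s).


E = n^2 * h^2 / (8 * m * L^2)
= 1^2 * (6.626e-34)^2 / (8 * 9.109e-31 * (4.31e-9)^2)
= 1 * 4.3904e-67 / (8 * 9.109e-31 * 1.8576e-17)
= 3.2433e-21 J
= 0.0202 eV

0.0202


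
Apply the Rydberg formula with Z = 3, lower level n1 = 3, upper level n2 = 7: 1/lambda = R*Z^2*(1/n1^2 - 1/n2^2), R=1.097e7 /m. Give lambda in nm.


1/lambda = R * Z^2 * (1/n1^2 - 1/n2^2)
= 1.097e7 * 3^2 * (1/3^2 - 1/7^2)
= 1.097e7 * 9 * (0.111111 - 0.020408)
= 8.9551e+06 /m
lambda = 1 / 8.9551e+06
= 111.6682 nm

111.6682


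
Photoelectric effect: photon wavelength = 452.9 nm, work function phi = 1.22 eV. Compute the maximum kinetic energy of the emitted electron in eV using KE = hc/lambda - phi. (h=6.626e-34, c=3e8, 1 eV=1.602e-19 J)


E_photon = hc / lambda
= (6.626e-34)(3e8) / (452.9e-9)
= 4.3890e-19 J
= 2.7397 eV
KE = E_photon - phi
= 2.7397 - 1.22
= 1.5197 eV

1.5197


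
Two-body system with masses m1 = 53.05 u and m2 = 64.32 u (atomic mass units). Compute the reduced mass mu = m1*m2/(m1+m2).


mu = m1 * m2 / (m1 + m2)
= 53.05 * 64.32 / (53.05 + 64.32)
= 3412.176 / 117.37
= 29.072 u

29.072


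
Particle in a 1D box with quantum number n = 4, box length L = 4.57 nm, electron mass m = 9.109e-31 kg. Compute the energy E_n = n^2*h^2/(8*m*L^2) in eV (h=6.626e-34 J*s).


E = n^2 * h^2 / (8 * m * L^2)
= 4^2 * (6.626e-34)^2 / (8 * 9.109e-31 * (4.57e-9)^2)
= 16 * 4.3904e-67 / (8 * 9.109e-31 * 2.0885e-17)
= 4.6156e-20 J
= 0.2881 eV

0.2881


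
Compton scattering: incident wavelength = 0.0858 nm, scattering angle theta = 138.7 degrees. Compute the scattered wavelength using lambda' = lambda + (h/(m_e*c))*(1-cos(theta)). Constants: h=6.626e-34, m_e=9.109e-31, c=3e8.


Compton wavelength: h/(m_e*c) = 2.4247e-12 m
d_lambda = 2.4247e-12 * (1 - cos(138.7 deg))
= 2.4247e-12 * 1.751264
= 4.2463e-12 m = 0.004246 nm
lambda' = 0.0858 + 0.004246
= 0.090046 nm

0.090046


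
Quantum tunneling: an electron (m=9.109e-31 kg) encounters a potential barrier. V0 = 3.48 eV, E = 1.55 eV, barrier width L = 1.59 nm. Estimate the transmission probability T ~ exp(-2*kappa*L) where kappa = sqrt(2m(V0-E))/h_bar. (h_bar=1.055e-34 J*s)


V0 - E = 1.93 eV = 3.0919e-19 J
kappa = sqrt(2 * m * (V0-E)) / h_bar
= sqrt(2 * 9.109e-31 * 3.0919e-19) / 1.055e-34
= 7.1139e+09 /m
2*kappa*L = 2 * 7.1139e+09 * 1.59e-9
= 22.6222
T = exp(-22.6222) = 1.497275e-10

1.497275e-10


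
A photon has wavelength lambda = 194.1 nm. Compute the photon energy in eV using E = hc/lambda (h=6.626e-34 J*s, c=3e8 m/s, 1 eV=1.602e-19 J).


E = hc / lambda
= (6.626e-34)(3e8) / (194.1e-9)
= 1.9878e-25 / 1.9410e-07
= 1.0241e-18 J
Converting to eV: 1.0241e-18 / 1.602e-19
= 6.3927 eV

6.3927


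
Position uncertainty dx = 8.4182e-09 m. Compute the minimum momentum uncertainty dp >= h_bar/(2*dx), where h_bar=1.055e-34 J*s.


dp = h_bar / (2 * dx)
= 1.055e-34 / (2 * 8.4182e-09)
= 1.055e-34 / 1.6836e-08
= 6.2662e-27 kg*m/s

6.2662e-27


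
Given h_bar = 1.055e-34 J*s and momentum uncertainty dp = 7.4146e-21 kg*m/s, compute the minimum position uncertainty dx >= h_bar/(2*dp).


dx = h_bar / (2 * dp)
= 1.055e-34 / (2 * 7.4146e-21)
= 1.055e-34 / 1.4829e-20
= 7.1143e-15 m

7.1143e-15


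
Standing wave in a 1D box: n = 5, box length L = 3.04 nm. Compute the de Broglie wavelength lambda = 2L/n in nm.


lambda = 2L / n
= 2 * 3.04 / 5
= 6.08 / 5
= 1.216 nm

1.216


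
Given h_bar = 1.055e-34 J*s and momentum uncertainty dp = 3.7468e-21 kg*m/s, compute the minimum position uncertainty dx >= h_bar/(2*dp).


dx = h_bar / (2 * dp)
= 1.055e-34 / (2 * 3.7468e-21)
= 1.055e-34 / 7.4936e-21
= 1.4079e-14 m

1.4079e-14


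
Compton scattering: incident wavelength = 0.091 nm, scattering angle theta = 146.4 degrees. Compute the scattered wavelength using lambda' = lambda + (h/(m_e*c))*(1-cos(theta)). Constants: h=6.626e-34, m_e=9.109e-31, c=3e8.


Compton wavelength: h/(m_e*c) = 2.4247e-12 m
d_lambda = 2.4247e-12 * (1 - cos(146.4 deg))
= 2.4247e-12 * 1.832921
= 4.4443e-12 m = 0.004444 nm
lambda' = 0.091 + 0.004444
= 0.095444 nm

0.095444


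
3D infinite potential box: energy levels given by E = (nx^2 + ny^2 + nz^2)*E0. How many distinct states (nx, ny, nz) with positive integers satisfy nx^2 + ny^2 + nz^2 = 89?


Enumerate all (nx, ny, nz) with nx^2 + ny^2 + nz^2 = 89:
(2,2,9)
(2,6,7)
(2,7,6)
(2,9,2)
(3,4,8)
(3,8,4)
(4,3,8)
(4,8,3)
(6,2,7)
(6,7,2)
(7,2,6)
(7,6,2)
(8,3,4)
(8,4,3)
(9,2,2)
Total degeneracy = 15

15


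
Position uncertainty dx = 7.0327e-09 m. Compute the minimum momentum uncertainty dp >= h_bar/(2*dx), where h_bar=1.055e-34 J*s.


dp = h_bar / (2 * dx)
= 1.055e-34 / (2 * 7.0327e-09)
= 1.055e-34 / 1.4065e-08
= 7.5007e-27 kg*m/s

7.5007e-27


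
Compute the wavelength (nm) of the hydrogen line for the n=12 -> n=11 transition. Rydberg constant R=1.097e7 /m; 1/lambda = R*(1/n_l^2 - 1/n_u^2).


1/lambda = R * (1/n_l^2 - 1/n_u^2)
= 1.097e7 * (1/11^2 - 1/12^2)
= 1.097e7 * (0.008264 - 0.006944)
= 1.097e7 * 0.00132
= 1.4481e+04 /m
lambda = 1 / 1.4481e+04 = 69057.905 nm

69057.905
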